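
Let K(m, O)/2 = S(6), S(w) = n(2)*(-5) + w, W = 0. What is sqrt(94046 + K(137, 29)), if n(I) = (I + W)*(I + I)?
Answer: 3*sqrt(10442) ≈ 306.56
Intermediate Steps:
n(I) = 2*I**2 (n(I) = (I + 0)*(I + I) = I*(2*I) = 2*I**2)
S(w) = -40 + w (S(w) = (2*2**2)*(-5) + w = (2*4)*(-5) + w = 8*(-5) + w = -40 + w)
K(m, O) = -68 (K(m, O) = 2*(-40 + 6) = 2*(-34) = -68)
sqrt(94046 + K(137, 29)) = sqrt(94046 - 68) = sqrt(93978) = 3*sqrt(10442)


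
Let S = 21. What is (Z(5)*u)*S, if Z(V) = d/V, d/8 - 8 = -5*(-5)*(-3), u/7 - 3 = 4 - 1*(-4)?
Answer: -866712/5 ≈ -1.7334e+5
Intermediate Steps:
u = 77 (u = 21 + 7*(4 - 1*(-4)) = 21 + 7*(4 + 4) = 21 + 7*8 = 21 + 56 = 77)
d = -536 (d = 64 + 8*(-5*(-5)*(-3)) = 64 + 8*(25*(-3)) = 64 + 8*(-75) = 64 - 600 = -536)
Z(V) = -536/V
(Z(5)*u)*S = (-536/5*77)*21 = (-536*⅕*77)*21 = -536/5*77*21 = -41272/5*21 = -866712/5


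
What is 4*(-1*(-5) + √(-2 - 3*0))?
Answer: 20 + 4*I*√2 ≈ 20.0 + 5.6569*I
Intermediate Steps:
4*(-1*(-5) + √(-2 - 3*0)) = 4*(5 + √(-2 + 0)) = 4*(5 + √(-2)) = 4*(5 + I*√2) = 20 + 4*I*√2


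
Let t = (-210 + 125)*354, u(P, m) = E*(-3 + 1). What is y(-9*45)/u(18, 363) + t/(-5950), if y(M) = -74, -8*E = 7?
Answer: -1303/35 ≈ -37.229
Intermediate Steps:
E = -7/8 (E = -1/8*7 = -7/8 ≈ -0.87500)
u(P, m) = 7/4 (u(P, m) = -7*(-3 + 1)/8 = -7/8*(-2) = 7/4)
t = -30090 (t = -85*354 = -30090)
y(-9*45)/u(18, 363) + t/(-5950) = -74/7/4 - 30090/(-5950) = -74*4/7 - 30090*(-1/5950) = -296/7 + 177/35 = -1303/35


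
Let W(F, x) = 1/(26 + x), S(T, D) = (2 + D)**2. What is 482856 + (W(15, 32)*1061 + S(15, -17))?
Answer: 28019759/58 ≈ 4.8310e+5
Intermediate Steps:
482856 + (W(15, 32)*1061 + S(15, -17)) = 482856 + (1061/(26 + 32) + (2 - 17)**2) = 482856 + (1061/58 + (-15)**2) = 482856 + ((1/58)*1061 + 225) = 482856 + (1061/58 + 225) = 482856 + 14111/58 = 28019759/58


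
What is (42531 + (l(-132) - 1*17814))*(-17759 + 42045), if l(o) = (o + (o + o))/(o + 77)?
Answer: 3002259606/5 ≈ 6.0045e+8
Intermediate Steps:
l(o) = 3*o/(77 + o) (l(o) = (o + 2*o)/(77 + o) = (3*o)/(77 + o) = 3*o/(77 + o))
(42531 + (l(-132) - 1*17814))*(-17759 + 42045) = (42531 + (3*(-132)/(77 - 132) - 1*17814))*(-17759 + 42045) = (42531 + (3*(-132)/(-55) - 17814))*24286 = (42531 + (3*(-132)*(-1/55) - 17814))*24286 = (42531 + (36/5 - 17814))*24286 = (42531 - 89034/5)*24286 = (123621/5)*24286 = 3002259606/5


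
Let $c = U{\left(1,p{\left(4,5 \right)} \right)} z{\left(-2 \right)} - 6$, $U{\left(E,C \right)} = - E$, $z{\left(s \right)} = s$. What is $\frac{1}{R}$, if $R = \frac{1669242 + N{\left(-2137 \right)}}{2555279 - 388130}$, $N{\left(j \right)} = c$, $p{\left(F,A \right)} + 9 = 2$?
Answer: $\frac{2167149}{1669238} \approx 1.2983$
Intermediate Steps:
$p{\left(F,A \right)} = -7$ ($p{\left(F,A \right)} = -9 + 2 = -7$)
$c = -4$ ($c = \left(-1\right) 1 \left(-2\right) - 6 = \left(-1\right) \left(-2\right) - 6 = 2 - 6 = -4$)
$N{\left(j \right)} = -4$
$R = \frac{1669238}{2167149}$ ($R = \frac{1669242 - 4}{2555279 - 388130} = \frac{1669238}{2167149} \approx 0.77025$)
$\frac{1}{R} = \frac{1}{\frac{1669238}{2167149}} = \frac{2167149}{1669238}$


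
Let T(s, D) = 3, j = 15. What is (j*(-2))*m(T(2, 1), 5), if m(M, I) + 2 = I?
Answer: -90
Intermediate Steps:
m(M, I) = -2 + I
(j*(-2))*m(T(2, 1), 5) = (15*(-2))*(-2 + 5) = -30*3 = -90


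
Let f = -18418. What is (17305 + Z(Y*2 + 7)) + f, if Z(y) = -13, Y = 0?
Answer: -1126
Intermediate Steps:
(17305 + Z(Y*2 + 7)) + f = (17305 - 13) - 18418 = 17292 - 18418 = -1126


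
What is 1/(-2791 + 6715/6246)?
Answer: -6246/17425871 ≈ -0.00035843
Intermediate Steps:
1/(-2791 + 6715/6246) = 1/(-17425871/6246) = -6246/17425871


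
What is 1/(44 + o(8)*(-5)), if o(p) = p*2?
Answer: -1/36 ≈ -0.027778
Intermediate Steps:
o(p) = 2*p
1/(44 + o(8)*(-5)) = 1/(44 + (2*8)*(-5)) = 1/(44 + 16*(-5)) = 1/(44 - 80) = 1/(-36) = -1/36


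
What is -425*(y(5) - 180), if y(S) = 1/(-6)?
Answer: 459425/6 ≈ 76571.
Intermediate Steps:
y(S) = -⅙
-425*(y(5) - 180) = -425*(-⅙ - 180) = -425*(-1081/6) = 459425/6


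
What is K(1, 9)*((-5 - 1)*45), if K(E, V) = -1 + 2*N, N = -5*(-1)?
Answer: -2430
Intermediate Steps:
N = 5
K(E, V) = 9 (K(E, V) = -1 + 2*5 = -1 + 10 = 9)
K(1, 9)*((-5 - 1)*45) = 9*((-5 - 1)*45) = 9*(-6*45) = 9*(-270) = -2430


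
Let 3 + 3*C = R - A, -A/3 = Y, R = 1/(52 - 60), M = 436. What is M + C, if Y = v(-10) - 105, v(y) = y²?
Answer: 10319/24 ≈ 429.96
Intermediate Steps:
R = -⅛ (R = 1/(-8) = -⅛ ≈ -0.12500)
Y = -5 (Y = (-10)² - 105 = 100 - 105 = -5)
A = 15 (A = -3*(-5) = 15)
C = -145/24 (C = -1 + (-⅛ - 1*15)/3 = -1 + (-⅛ - 15)/3 = -1 + (⅓)*(-121/8) = -1 - 121/24 = -145/24 ≈ -6.0417)
M + C = 436 - 145/24 = 10319/24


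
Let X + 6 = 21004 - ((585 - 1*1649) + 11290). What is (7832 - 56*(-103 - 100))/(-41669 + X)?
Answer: -6400/10299 ≈ -0.62142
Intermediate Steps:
X = 10772 (X = -6 + (21004 - ((585 - 1*1649) + 11290)) = -6 + (21004 - ((585 - 1649) + 11290)) = -6 + (21004 - (-1064 + 11290)) = -6 + (21004 - 1*10226) = -6 + (21004 - 10226) = -6 + 10778 = 10772)
(7832 - 56*(-103 - 100))/(-41669 + X) = (7832 - 56*(-103 - 100))/(-41669 + 10772) = (7832 - 56*(-203))/(-30897) = (7832 + 11368)*(-1/30897) = 19200*(-1/30897) = -6400/10299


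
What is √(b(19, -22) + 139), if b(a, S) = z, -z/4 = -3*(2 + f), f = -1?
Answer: √151 ≈ 12.288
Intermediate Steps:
z = 12 (z = -(-12)*(2 - 1) = -(-12) = -4*(-3) = 12)
b(a, S) = 12
√(b(19, -22) + 139) = √(12 + 139) = √151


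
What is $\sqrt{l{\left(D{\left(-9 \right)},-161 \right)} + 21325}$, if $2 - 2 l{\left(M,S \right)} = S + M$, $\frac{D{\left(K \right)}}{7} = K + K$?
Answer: $\frac{3 \sqrt{9542}}{2} \approx 146.52$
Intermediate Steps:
$D{\left(K \right)} = 14 K$ ($D{\left(K \right)} = 7 \left(K + K\right) = 7 \cdot 2 K = 14 K$)
$l{\left(M,S \right)} = 1 - \frac{M}{2} - \frac{S}{2}$ ($l{\left(M,S \right)} = 1 - \frac{S + M}{2} = 1 - \frac{M + S}{2} = 1 - \left(\frac{M}{2} + \frac{S}{2}\right) = 1 - \frac{M}{2} - \frac{S}{2}$)
$\sqrt{l{\left(D{\left(-9 \right)},-161 \right)} + 21325} = \sqrt{\left(1 - \frac{14 \left(-9\right)}{2} - - \frac{161}{2}\right) + 21325} = \sqrt{\left(1 - -63 + \frac{161}{2}\right) + 21325} = \sqrt{\left(1 + 63 + \frac{161}{2}\right) + 21325} = \sqrt{\frac{289}{2} + 21325} = \sqrt{\frac{42939}{2}} = \frac{3 \sqrt{9542}}{2}$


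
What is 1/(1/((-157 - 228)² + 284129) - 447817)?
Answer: -432354/193615471217 ≈ -2.2331e-6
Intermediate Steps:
1/(1/((-157 - 228)² + 284129) - 447817) = 1/(1/((-385)² + 284129) - 447817) = 1/(1/(148225 + 284129) - 447817) = 1/(1/432354 - 447817) = 1/(-193615471217/432354) = -432354/193615471217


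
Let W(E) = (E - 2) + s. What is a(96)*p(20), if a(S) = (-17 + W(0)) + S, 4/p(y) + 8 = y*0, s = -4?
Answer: -73/2 ≈ -36.500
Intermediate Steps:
W(E) = -6 + E (W(E) = (E - 2) - 4 = (-2 + E) - 4 = -6 + E)
p(y) = -1/2 (p(y) = 4/(-8 + y*0) = 4/(-8 + 0) = 4/(-8) = 4*(-1/8) = -1/2)
a(S) = -23 + S (a(S) = (-17 + (-6 + 0)) + S = (-17 - 6) + S = -23 + S)
a(96)*p(20) = (-23 + 96)*(-1/2) = 73*(-1/2) = -73/2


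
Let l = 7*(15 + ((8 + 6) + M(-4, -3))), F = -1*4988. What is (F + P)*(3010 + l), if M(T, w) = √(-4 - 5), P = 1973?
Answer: -9687195 - 63315*I ≈ -9.6872e+6 - 63315.0*I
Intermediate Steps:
M(T, w) = 3*I (M(T, w) = √(-9) = 3*I)
F = -4988
l = 203 + 21*I (l = 7*(15 + ((8 + 6) + 3*I)) = 7*(15 + (14 + 3*I)) = 7*(29 + 3*I) = 203 + 21*I ≈ 203.0 + 21.0*I)
(F + P)*(3010 + l) = (-4988 + 1973)*(3010 + (203 + 21*I)) = -3015*(3213 + 21*I) = -9687195 - 63315*I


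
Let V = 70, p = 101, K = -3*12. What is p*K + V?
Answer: -3566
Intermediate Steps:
K = -36
p*K + V = 101*(-36) + 70 = -3636 + 70 = -3566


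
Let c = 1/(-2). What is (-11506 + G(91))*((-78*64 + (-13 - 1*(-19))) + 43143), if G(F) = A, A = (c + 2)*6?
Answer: -438691029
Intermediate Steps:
c = -½ ≈ -0.50000
A = 9 (A = (-½ + 2)*6 = (3/2)*6 = 9)
G(F) = 9
(-11506 + G(91))*((-78*64 + (-13 - 1*(-19))) + 43143) = (-11506 + 9)*((-78*64 + (-13 - 1*(-19))) + 43143) = -11497*((-4992 + (-13 + 19)) + 43143) = -11497*((-4992 + 6) + 43143) = -11497*(-4986 + 43143) = -11497*38157 = -438691029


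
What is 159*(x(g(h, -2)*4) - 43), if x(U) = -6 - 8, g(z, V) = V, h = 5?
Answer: -9063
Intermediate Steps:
x(U) = -14
159*(x(g(h, -2)*4) - 43) = 159*(-14 - 43) = 159*(-57) = -9063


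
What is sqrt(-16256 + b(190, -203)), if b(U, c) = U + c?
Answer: I*sqrt(16269) ≈ 127.55*I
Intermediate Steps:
sqrt(-16256 + b(190, -203)) = sqrt(-16256 + (190 - 203)) = sqrt(-16256 - 13) = sqrt(-16269) = I*sqrt(16269)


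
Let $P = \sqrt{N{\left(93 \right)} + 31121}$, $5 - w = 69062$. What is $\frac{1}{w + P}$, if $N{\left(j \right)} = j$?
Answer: $- \frac{69057}{4768838035} - \frac{\sqrt{31214}}{4768838035} \approx -1.4518 \cdot 10^{-5}$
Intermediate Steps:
$w = -69057$ ($w = 5 - 69062 = -69057$)
$P = \sqrt{31214}$ ($P = \sqrt{93 + 31121} = \sqrt{31214} \approx 176.67$)
$\frac{1}{w + P} = \frac{1}{-69057 + \sqrt{31214}}$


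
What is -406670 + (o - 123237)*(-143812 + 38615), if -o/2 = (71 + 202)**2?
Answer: 28644210445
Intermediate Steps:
o = -149058 (o = -2*(71 + 202)**2 = -2*273**2 = -2*74529 = -149058)
-406670 + (o - 123237)*(-143812 + 38615) = -406670 + (-149058 - 123237)*(-143812 + 38615) = -406670 - 272295*(-105197) = -406670 + 28644617115 = 28644210445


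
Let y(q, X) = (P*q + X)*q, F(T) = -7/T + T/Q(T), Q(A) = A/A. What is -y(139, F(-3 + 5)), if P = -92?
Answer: 3555481/2 ≈ 1.7777e+6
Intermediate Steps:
Q(A) = 1
F(T) = T - 7/T (F(T) = -7/T + T/1 = -7/T + T*1 = -7/T + T = T - 7/T)
y(q, X) = q*(X - 92*q) (y(q, X) = (-92*q + X)*q = (X - 92*q)*q = q*(X - 92*q))
-y(139, F(-3 + 5)) = -139*(((-3 + 5) - 7/(-3 + 5)) - 92*139) = -139*((2 - 7/2) - 12788) = -139*(-3/2 - 12788) = -139*(-25579)/2 = -1*(-3555481/2) = 3555481/2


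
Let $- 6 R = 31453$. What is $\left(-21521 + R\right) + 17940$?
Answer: $- \frac{52939}{6} \approx -8823.2$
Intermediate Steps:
$R = - \frac{31453}{6}$ ($R = \left(- \frac{1}{6}\right) 31453 = - \frac{31453}{6} \approx -5242.2$)
$\left(-21521 + R\right) + 17940 = \left(-21521 - \frac{31453}{6}\right) + 17940 = - \frac{160579}{6} + 17940 = - \frac{52939}{6}$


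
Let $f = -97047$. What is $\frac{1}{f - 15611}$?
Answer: $- \frac{1}{112658} \approx -8.8764 \cdot 10^{-6}$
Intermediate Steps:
$\frac{1}{f - 15611} = \frac{1}{-97047 - 15611} = \frac{1}{-112658} = - \frac{1}{112658}$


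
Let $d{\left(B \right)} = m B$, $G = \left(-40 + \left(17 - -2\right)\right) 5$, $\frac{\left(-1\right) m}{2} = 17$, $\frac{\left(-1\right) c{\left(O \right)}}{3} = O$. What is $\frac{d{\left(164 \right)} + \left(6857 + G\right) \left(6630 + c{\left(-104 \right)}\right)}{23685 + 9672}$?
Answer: $\frac{46866808}{33357} \approx 1405.0$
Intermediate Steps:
$c{\left(O \right)} = - 3 O$
$m = -34$ ($m = \left(-2\right) 17 = -34$)
$G = -105$ ($G = \left(-40 + \left(17 + 2\right)\right) 5 = \left(-40 + 19\right) 5 = \left(-21\right) 5 = -105$)
$d{\left(B \right)} = - 34 B$
$\frac{d{\left(164 \right)} + \left(6857 + G\right) \left(6630 + c{\left(-104 \right)}\right)}{23685 + 9672} = \frac{\left(-34\right) 164 + \left(6857 - 105\right) \left(6630 - -312\right)}{23685 + 9672} = \frac{-5576 + 6752 \left(6630 + 312\right)}{33357} = \left(-5576 + 6752 \cdot 6942\right) \frac{1}{33357} = \left(-5576 + 46872384\right) \frac{1}{33357} = 46866808 \cdot \frac{1}{33357} = \frac{46866808}{33357}$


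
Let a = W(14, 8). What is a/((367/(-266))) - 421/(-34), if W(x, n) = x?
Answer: 27891/12478 ≈ 2.2352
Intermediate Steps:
a = 14
a/((367/(-266))) - 421/(-34) = 14/((367/(-266))) - 421/(-34) = 14/((367*(-1/266))) - 421*(-1/34) = 14/(-367/266) + 421/34 = 14*(-266/367) + 421/34 = -3724/367 + 421/34 = 27891/12478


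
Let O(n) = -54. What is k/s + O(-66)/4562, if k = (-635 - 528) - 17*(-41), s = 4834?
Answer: -596732/5513177 ≈ -0.10824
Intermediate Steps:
k = -466 (k = -1163 + 697 = -466)
k/s + O(-66)/4562 = -466/4834 - 54/4562 = -466*1/4834 - 54*1/4562 = -233/2417 - 27/2281 = -596732/5513177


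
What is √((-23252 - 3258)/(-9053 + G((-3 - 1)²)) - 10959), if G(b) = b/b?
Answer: I*√224431572154/4526 ≈ 104.67*I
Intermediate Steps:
G(b) = 1
√((-23252 - 3258)/(-9053 + G((-3 - 1)²)) - 10959) = √((-23252 - 3258)/(-9053 + 1) - 10959) = √(-26510/(-9052) - 10959) = √(-26510*(-1/9052) - 10959) = √(13255/4526 - 10959) = √(-49587179/4526) = I*√224431572154/4526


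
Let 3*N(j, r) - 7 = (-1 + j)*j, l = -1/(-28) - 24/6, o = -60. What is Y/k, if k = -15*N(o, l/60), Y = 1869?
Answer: -1869/18335 ≈ -0.10194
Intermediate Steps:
l = -111/28 (l = -1*(-1/28) - 24*1/6 = 1/28 - 4 = -111/28 ≈ -3.9643)
N(j, r) = 7/3 + j*(-1 + j)/3 (N(j, r) = 7/3 + ((-1 + j)*j)/3 = 7/3 + (j*(-1 + j))/3 = 7/3 + j*(-1 + j)/3)
k = -18335 (k = -15*(7/3 - 1/3*(-60) + (1/3)*(-60)**2) = -15*(7/3 + 20 + (1/3)*3600) = -15*(7/3 + 20 + 1200) = -15*3667/3 = -18335)
Y/k = 1869/(-18335) = 1869*(-1/18335) = -1869/18335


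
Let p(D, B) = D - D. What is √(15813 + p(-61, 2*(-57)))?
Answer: 3*√1757 ≈ 125.75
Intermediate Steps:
p(D, B) = 0
√(15813 + p(-61, 2*(-57))) = √(15813 + 0) = √15813 = 3*√1757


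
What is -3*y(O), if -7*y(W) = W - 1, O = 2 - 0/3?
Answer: 3/7 ≈ 0.42857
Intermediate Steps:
O = 2 (O = 2 - 0/3 = 2 - 1*0 = 2 + 0 = 2)
y(W) = 1/7 - W/7 (y(W) = -(W - 1)/7 = -(-1 + W)/7 = 1/7 - W/7)
-3*y(O) = -3*(1/7 - 1/7*2) = -3*(1/7 - 2/7) = -3*(-1/7) = 3/7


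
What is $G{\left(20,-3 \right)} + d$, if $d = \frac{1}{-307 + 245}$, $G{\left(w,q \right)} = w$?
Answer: $\frac{1239}{62} \approx 19.984$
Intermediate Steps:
$d = - \frac{1}{62}$ ($d = \frac{1}{-62} = - \frac{1}{62} \approx -0.016129$)
$G{\left(20,-3 \right)} + d = 20 - \frac{1}{62} = \frac{1239}{62}$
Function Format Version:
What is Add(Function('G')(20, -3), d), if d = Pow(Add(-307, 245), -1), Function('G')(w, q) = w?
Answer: Rational(1239, 62) ≈ 19.984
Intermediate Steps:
d = Rational(-1, 62) (d = Pow(-62, -1) = Rational(-1, 62) ≈ -0.016129)
Add(Function('G')(20, -3), d) = Add(20, Rational(-1, 62)) = Rational(1239, 62)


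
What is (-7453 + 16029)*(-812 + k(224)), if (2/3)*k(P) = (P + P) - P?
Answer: -4082176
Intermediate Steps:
k(P) = 3*P/2 (k(P) = 3*((P + P) - P)/2 = 3*(2*P - P)/2 = 3*P/2)
(-7453 + 16029)*(-812 + k(224)) = (-7453 + 16029)*(-812 + (3/2)*224) = 8576*(-812 + 336) = 8576*(-476) = -4082176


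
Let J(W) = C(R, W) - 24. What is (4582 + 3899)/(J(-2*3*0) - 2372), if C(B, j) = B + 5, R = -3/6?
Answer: -16962/4783 ≈ -3.5463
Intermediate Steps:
R = -1/2 (R = -3*1/6 = -1/2 ≈ -0.50000)
C(B, j) = 5 + B
J(W) = -39/2 (J(W) = (5 - 1/2) - 24 = 9/2 - 24 = -39/2)
(4582 + 3899)/(J(-2*3*0) - 2372) = (4582 + 3899)/(-39/2 - 2372) = 8481/(-4783/2) = 8481*(-2/4783) = -16962/4783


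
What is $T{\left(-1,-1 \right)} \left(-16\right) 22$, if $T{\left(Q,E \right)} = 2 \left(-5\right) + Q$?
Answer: $3872$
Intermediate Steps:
$T{\left(Q,E \right)} = -10 + Q$
$T{\left(-1,-1 \right)} \left(-16\right) 22 = \left(-10 - 1\right) \left(-16\right) 22 = \left(-11\right) \left(-16\right) 22 = 176 \cdot 22 = 3872$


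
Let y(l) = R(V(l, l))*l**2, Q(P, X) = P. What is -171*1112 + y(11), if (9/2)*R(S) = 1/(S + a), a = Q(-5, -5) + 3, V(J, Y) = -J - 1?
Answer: -11979697/63 ≈ -1.9015e+5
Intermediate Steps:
V(J, Y) = -1 - J
a = -2 (a = -5 + 3 = -2)
R(S) = 2/(9*(-2 + S)) (R(S) = 2/(9*(S - 2)) = 2/(9*(-2 + S)))
y(l) = 2*l**2/(9*(-3 - l)) (y(l) = (2/(9*(-2 + (-1 - l))))*l**2 = (2/(9*(-3 - l)))*l**2 = 2*l**2/(9*(-3 - l)))
-171*1112 + y(11) = -171*1112 - 2*11**2/(27 + 9*11) = -190152 - 2*121/(27 + 99) = -190152 - 2*121/126 = -190152 - 2*121*1/126 = -190152 - 121/63 = -11979697/63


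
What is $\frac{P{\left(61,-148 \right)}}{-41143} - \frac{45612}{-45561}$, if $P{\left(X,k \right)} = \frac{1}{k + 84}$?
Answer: $\frac{40034458195}{39989679424} \approx 1.0011$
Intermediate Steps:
$P{\left(X,k \right)} = \frac{1}{84 + k}$
$\frac{P{\left(61,-148 \right)}}{-41143} - \frac{45612}{-45561} = \frac{1}{\left(84 - 148\right) \left(-41143\right)} - \frac{45612}{-45561} = \frac{1}{-64} \left(- \frac{1}{41143}\right) - - \frac{15204}{15187} = \left(- \frac{1}{64}\right) \left(- \frac{1}{41143}\right) + \frac{15204}{15187} = \frac{1}{2633152} + \frac{15204}{15187} = \frac{40034458195}{39989679424}$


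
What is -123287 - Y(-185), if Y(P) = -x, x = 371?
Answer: -122916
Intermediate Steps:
Y(P) = -371 (Y(P) = -1*371 = -371)
-123287 - Y(-185) = -123287 - 1*(-371) = -123287 + 371 = -122916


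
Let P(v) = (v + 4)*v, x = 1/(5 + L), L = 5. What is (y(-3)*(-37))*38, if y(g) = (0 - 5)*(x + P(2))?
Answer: 85063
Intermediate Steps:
x = ⅒ (x = 1/(5 + 5) = 1/10 = ⅒ ≈ 0.10000)
P(v) = v*(4 + v) (P(v) = (4 + v)*v = v*(4 + v))
y(g) = -121/2 (y(g) = (0 - 5)*(⅒ + 2*(4 + 2)) = -5*(⅒ + 2*6) = -5*(⅒ + 12) = -5*121/10 = -121/2)
(y(-3)*(-37))*38 = -121/2*(-37)*38 = (4477/2)*38 = 85063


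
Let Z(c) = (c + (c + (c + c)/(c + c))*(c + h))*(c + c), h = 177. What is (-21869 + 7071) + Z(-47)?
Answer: 551740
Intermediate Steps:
Z(c) = 2*c*(c + (1 + c)*(177 + c)) (Z(c) = (c + (c + (c + c)/(c + c))*(c + 177))*(c + c) = (c + (c + (2*c)/((2*c)))*(177 + c))*(2*c) = (c + (c + (2*c)*(1/(2*c)))*(177 + c))*(2*c) = (c + (c + 1)*(177 + c))*(2*c) = (c + (1 + c)*(177 + c))*(2*c) = 2*c*(c + (1 + c)*(177 + c)))
(-21869 + 7071) + Z(-47) = (-21869 + 7071) + 2*(-47)*(177 + (-47)² + 179*(-47)) = -14798 + 2*(-47)*(177 + 2209 - 8413) = -14798 + 2*(-47)*(-6027) = -14798 + 566538 = 551740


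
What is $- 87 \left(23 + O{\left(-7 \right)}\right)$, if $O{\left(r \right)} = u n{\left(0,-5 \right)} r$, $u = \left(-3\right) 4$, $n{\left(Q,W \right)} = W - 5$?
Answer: $71079$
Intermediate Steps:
$n{\left(Q,W \right)} = -5 + W$ ($n{\left(Q,W \right)} = W - 5 = -5 + W$)
$u = -12$
$O{\left(r \right)} = 120 r$ ($O{\left(r \right)} = - 12 \left(-5 - 5\right) r = \left(-12\right) \left(-10\right) r = 120 r$)
$- 87 \left(23 + O{\left(-7 \right)}\right) = - 87 \left(23 + 120 \left(-7\right)\right) = - 87 \left(23 - 840\right) = \left(-87\right) \left(-817\right) = 71079$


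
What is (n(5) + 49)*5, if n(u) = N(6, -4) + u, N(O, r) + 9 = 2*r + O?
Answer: 215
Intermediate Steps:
N(O, r) = -9 + O + 2*r (N(O, r) = -9 + (2*r + O) = -9 + (O + 2*r) = -9 + O + 2*r)
n(u) = -11 + u (n(u) = (-9 + 6 + 2*(-4)) + u = (-9 + 6 - 8) + u = -11 + u)
(n(5) + 49)*5 = ((-11 + 5) + 49)*5 = (-6 + 49)*5 = 43*5 = 215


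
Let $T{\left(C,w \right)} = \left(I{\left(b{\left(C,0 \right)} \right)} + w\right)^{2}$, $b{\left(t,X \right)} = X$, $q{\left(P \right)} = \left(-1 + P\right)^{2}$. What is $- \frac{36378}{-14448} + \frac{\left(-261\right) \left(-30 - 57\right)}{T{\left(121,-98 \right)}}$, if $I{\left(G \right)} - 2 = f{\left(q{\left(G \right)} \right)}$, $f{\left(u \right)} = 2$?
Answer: $\frac{629367}{123704} \approx 5.0877$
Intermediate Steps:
$I{\left(G \right)} = 4$ ($I{\left(G \right)} = 2 + 2 = 4$)
$T{\left(C,w \right)} = \left(4 + w\right)^{2}$
$- \frac{36378}{-14448} + \frac{\left(-261\right) \left(-30 - 57\right)}{T{\left(121,-98 \right)}} = - \frac{36378}{-14448} + \frac{\left(-261\right) \left(-30 - 57\right)}{\left(4 - 98\right)^{2}} = \left(-36378\right) \left(- \frac{1}{14448}\right) + \frac{\left(-261\right) \left(-87\right)}{\left(-94\right)^{2}} = \frac{141}{56} + \frac{22707}{8836} = \frac{629367}{123704}$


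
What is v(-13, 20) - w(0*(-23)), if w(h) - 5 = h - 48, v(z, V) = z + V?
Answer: 50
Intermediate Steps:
v(z, V) = V + z
w(h) = -43 + h (w(h) = 5 + (h - 48) = 5 + (-48 + h) = -43 + h)
v(-13, 20) - w(0*(-23)) = (20 - 13) - (-43 + 0*(-23)) = 7 - (-43 + 0) = 7 - 1*(-43) = 7 + 43 = 50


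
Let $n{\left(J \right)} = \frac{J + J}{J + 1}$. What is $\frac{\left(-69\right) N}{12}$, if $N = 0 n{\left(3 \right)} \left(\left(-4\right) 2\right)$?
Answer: $0$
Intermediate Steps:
$n{\left(J \right)} = \frac{2 J}{1 + J}$
$N = 0$ ($N = 0 \cdot 2 \cdot 3 \frac{1}{1 + 3} \left(\left(-4\right) 2\right) = 0 \cdot 2 \cdot 3 \cdot \frac{1}{4} \left(-8\right) = 0 \cdot \frac{3}{2} \left(-8\right) = 0 \left(-8\right) = 0$)
$\frac{\left(-69\right) N}{12} = \frac{\left(-69\right) 0}{12} = 0 \cdot \frac{1}{12} = 0$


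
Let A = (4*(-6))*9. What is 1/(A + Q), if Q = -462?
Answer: -1/678 ≈ -0.0014749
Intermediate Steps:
A = -216 (A = -24*9 = -216)
1/(A + Q) = 1/(-216 - 462) = 1/(-678) = -1/678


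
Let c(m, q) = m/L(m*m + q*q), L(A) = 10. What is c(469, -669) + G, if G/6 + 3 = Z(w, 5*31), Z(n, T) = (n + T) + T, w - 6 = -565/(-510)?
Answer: 328363/170 ≈ 1931.5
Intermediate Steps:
w = 725/102 (w = 6 - 565/(-510) = 6 - 565*(-1/510) = 6 + 113/102 = 725/102 ≈ 7.1078)
c(m, q) = m/10
Z(n, T) = n + 2*T (Z(n, T) = (T + n) + T = n + 2*T)
G = 32039/17 (G = -18 + 6*(725/102 + 2*(5*31)) = -18 + 6*(725/102 + 2*155) = -18 + 6*(725/102 + 310) = -18 + 6*(32345/102) = -18 + 32345/17 = 32039/17 ≈ 1884.6)
c(469, -669) + G = (⅒)*469 + 32039/17 = 469/10 + 32039/17 = 328363/170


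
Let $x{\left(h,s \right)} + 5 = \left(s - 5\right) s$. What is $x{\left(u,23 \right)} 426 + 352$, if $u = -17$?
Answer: $174586$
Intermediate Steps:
$x{\left(h,s \right)} = -5 + s \left(-5 + s\right)$ ($x{\left(h,s \right)} = -5 + \left(s - 5\right) s = -5 + \left(-5 + s\right) s = -5 + s \left(-5 + s\right)$)
$x{\left(u,23 \right)} 426 + 352 = \left(-5 + 23^{2} - 115\right) 426 + 352 = \left(-5 + 529 - 115\right) 426 + 352 = 409 \cdot 426 + 352 = 174234 + 352 = 174586$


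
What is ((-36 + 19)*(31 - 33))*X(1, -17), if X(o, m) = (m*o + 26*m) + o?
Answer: -15572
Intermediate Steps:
X(o, m) = o + 26*m + m*o (X(o, m) = (26*m + m*o) + o = o + 26*m + m*o)
((-36 + 19)*(31 - 33))*X(1, -17) = ((-36 + 19)*(31 - 33))*(1 + 26*(-17) - 17*1) = (-17*(-2))*(1 - 442 - 17) = 34*(-458) = -15572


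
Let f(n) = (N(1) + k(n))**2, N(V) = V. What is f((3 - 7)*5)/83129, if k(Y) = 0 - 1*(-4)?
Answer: 25/83129 ≈ 0.00030074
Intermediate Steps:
k(Y) = 4 (k(Y) = 0 + 4 = 4)
f(n) = 25 (f(n) = (1 + 4)**2 = 5**2 = 25)
f((3 - 7)*5)/83129 = 25/83129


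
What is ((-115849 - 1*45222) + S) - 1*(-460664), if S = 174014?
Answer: 473607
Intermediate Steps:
((-115849 - 1*45222) + S) - 1*(-460664) = ((-115849 - 1*45222) + 174014) - 1*(-460664) = ((-115849 - 45222) + 174014) + 460664 = (-161071 + 174014) + 460664 = 12943 + 460664 = 473607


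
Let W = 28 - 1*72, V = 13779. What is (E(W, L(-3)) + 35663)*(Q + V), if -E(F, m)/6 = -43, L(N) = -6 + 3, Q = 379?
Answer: 508569518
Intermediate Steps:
L(N) = -3
W = -44 (W = 28 - 72 = -44)
E(F, m) = 258 (E(F, m) = -6*(-43) = 258)
(E(W, L(-3)) + 35663)*(Q + V) = (258 + 35663)*(379 + 13779) = 35921*14158 = 508569518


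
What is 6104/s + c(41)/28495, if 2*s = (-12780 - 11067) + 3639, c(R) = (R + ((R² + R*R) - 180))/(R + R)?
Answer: -1778747521/2951113170 ≈ -0.60274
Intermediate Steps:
c(R) = (-180 + R + 2*R²)/(2*R) (c(R) = (R + ((R² + R²) - 180))/((2*R)) = (R + (2*R² - 180))*(1/(2*R)) = (R + (-180 + 2*R²))*(1/(2*R)) = (-180 + R + 2*R²)*(1/(2*R)) = (-180 + R + 2*R²)/(2*R))
s = -10104 (s = ((-12780 - 11067) + 3639)/2 = (-23847 + 3639)/2 = (½)*(-20208) = -10104)
6104/s + c(41)/28495 = 6104/(-10104) + (½ + 41 - 90/41)/28495 = 6104*(-1/10104) + (½ + 41 - 90*1/41)*(1/28495) = -763/1263 + (½ + 41 - 90/41)*(1/28495) = -763/1263 + (3223/82)*(1/28495) = -763/1263 + 3223/2336590 = -1778747521/2951113170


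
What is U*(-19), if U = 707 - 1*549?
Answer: -3002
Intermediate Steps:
U = 158 (U = 707 - 549 = 158)
U*(-19) = 158*(-19) = -3002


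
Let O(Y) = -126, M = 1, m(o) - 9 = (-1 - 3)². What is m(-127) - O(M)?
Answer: 151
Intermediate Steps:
m(o) = 25 (m(o) = 9 + (-1 - 3)² = 9 + (-4)² = 9 + 16 = 25)
m(-127) - O(M) = 25 - 1*(-126) = 25 + 126 = 151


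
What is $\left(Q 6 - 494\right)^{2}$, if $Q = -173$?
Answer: $2347024$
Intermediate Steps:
$\left(Q 6 - 494\right)^{2} = \left(\left(-173\right) 6 - 494\right)^{2} = \left(-1038 - 494\right)^{2} = \left(-1532\right)^{2} = 2347024$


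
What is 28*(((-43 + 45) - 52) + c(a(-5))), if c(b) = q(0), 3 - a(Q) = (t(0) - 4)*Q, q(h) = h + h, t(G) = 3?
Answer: -1400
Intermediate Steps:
q(h) = 2*h
a(Q) = 3 + Q (a(Q) = 3 - (3 - 4)*Q = 3 - (-1)*Q = 3 + Q)
c(b) = 0 (c(b) = 2*0 = 0)
28*(((-43 + 45) - 52) + c(a(-5))) = 28*(((-43 + 45) - 52) + 0) = 28*((2 - 52) + 0) = 28*(-50 + 0) = 28*(-50) = -1400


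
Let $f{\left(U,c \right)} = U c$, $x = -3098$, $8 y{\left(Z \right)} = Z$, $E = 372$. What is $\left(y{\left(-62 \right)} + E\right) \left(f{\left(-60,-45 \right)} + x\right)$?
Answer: $- \frac{289943}{2} \approx -1.4497 \cdot 10^{5}$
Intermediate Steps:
$y{\left(Z \right)} = \frac{Z}{8}$
$\left(y{\left(-62 \right)} + E\right) \left(f{\left(-60,-45 \right)} + x\right) = \left(\frac{1}{8} \left(-62\right) + 372\right) \left(\left(-60\right) \left(-45\right) - 3098\right) = \left(- \frac{31}{4} + 372\right) \left(2700 - 3098\right) = \frac{1457}{4} \left(-398\right) = - \frac{289943}{2}$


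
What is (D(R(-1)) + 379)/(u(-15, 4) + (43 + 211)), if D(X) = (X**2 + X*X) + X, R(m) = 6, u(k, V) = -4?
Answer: 457/250 ≈ 1.8280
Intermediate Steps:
D(X) = X + 2*X**2 (D(X) = (X**2 + X**2) + X = 2*X**2 + X = X + 2*X**2)
(D(R(-1)) + 379)/(u(-15, 4) + (43 + 211)) = (6*(1 + 2*6) + 379)/(-4 + (43 + 211)) = (6*(1 + 12) + 379)/(-4 + 254) = (6*13 + 379)/250 = (78 + 379)*(1/250) = 457*(1/250) = 457/250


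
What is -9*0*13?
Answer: 0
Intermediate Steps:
-9*0*13 = 0*13 = 0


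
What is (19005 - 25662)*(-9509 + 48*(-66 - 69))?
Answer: 106438773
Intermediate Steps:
(19005 - 25662)*(-9509 + 48*(-66 - 69)) = -6657*(-9509 + 48*(-135)) = -6657*(-9509 - 6480) = -6657*(-15989) = 106438773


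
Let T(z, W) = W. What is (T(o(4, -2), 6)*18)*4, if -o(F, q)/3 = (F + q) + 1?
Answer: 432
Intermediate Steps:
o(F, q) = -3 - 3*F - 3*q (o(F, q) = -3*((F + q) + 1) = -3*(1 + F + q) = -3 - 3*F - 3*q)
(T(o(4, -2), 6)*18)*4 = (6*18)*4 = 108*4 = 432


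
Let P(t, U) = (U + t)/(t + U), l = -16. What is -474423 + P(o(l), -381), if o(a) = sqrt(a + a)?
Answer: -474422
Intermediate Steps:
o(a) = sqrt(2)*sqrt(a) (o(a) = sqrt(2*a) = sqrt(2)*sqrt(a))
P(t, U) = 1 (P(t, U) = (U + t)/(U + t) = 1)
-474423 + P(o(l), -381) = -474423 + 1 = -474422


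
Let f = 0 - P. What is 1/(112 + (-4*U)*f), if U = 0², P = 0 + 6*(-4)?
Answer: 1/112 ≈ 0.0089286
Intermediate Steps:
P = -24 (P = 0 - 24 = -24)
U = 0
f = 24 (f = 0 - 1*(-24) = 0 + 24 = 24)
1/(112 + (-4*U)*f) = 1/(112 - 4*0*24) = 1/(112 + 0*24) = 1/(112 + 0) = 1/112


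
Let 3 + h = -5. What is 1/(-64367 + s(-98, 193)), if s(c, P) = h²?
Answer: -1/64303 ≈ -1.5551e-5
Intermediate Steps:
h = -8 (h = -3 - 5 = -8)
s(c, P) = 64 (s(c, P) = (-8)² = 64)
1/(-64367 + s(-98, 193)) = 1/(-64367 + 64) = 1/(-64303) = -1/64303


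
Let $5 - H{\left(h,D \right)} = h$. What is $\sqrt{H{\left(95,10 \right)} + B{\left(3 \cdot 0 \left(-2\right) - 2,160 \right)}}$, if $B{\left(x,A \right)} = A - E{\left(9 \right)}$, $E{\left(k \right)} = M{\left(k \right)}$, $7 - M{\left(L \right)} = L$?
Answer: $6 \sqrt{2} \approx 8.4853$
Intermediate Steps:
$M{\left(L \right)} = 7 - L$
$E{\left(k \right)} = 7 - k$
$H{\left(h,D \right)} = 5 - h$
$B{\left(x,A \right)} = 2 + A$ ($B{\left(x,A \right)} = A - \left(7 - 9\right) = A - -2 = A + 2 = 2 + A$)
$\sqrt{H{\left(95,10 \right)} + B{\left(3 \cdot 0 \left(-2\right) - 2,160 \right)}} = \sqrt{\left(5 - 95\right) + \left(2 + 160\right)} = \sqrt{\left(5 - 95\right) + 162} = \sqrt{-90 + 162} = \sqrt{72} = 6 \sqrt{2}$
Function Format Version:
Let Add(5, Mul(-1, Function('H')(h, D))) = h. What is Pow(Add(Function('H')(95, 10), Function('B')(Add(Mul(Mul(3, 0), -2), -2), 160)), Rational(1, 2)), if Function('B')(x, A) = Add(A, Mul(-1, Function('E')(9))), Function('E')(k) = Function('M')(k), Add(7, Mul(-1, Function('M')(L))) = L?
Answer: Mul(6, Pow(2, Rational(1, 2))) ≈ 8.4853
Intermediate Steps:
Function('M')(L) = Add(7, Mul(-1, L))
Function('E')(k) = Add(7, Mul(-1, k))
Function('H')(h, D) = Add(5, Mul(-1, h))
Function('B')(x, A) = Add(2, A) (Function('B')(x, A) = Add(A, Mul(-1, Add(7, Mul(-1, 9)))) = Add(A, Mul(-1, Add(7, -9))) = Add(A, Mul(-1, -2)) = Add(A, 2) = Add(2, A))
Pow(Add(Function('H')(95, 10), Function('B')(Add(Mul(Mul(3, 0), -2), -2), 160)), Rational(1, 2)) = Pow(Add(Add(5, Mul(-1, 95)), Add(2, 160)), Rational(1, 2)) = Pow(Add(Add(5, -95), 162), Rational(1, 2)) = Pow(Add(-90, 162), Rational(1, 2)) = Pow(72, Rational(1, 2)) = Mul(6, Pow(2, Rational(1, 2)))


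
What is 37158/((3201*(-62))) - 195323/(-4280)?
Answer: 584926621/12869960 ≈ 45.449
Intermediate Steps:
37158/((3201*(-62))) - 195323/(-4280) = 37158/(-198462) - 195323*(-1/4280) = 37158*(-1/198462) + 195323/4280 = -563/3007 + 195323/4280 = 584926621/12869960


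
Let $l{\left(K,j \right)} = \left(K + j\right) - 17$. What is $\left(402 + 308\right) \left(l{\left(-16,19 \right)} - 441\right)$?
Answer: $-323050$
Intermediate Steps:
$l{\left(K,j \right)} = -17 + K + j$
$\left(402 + 308\right) \left(l{\left(-16,19 \right)} - 441\right) = \left(402 + 308\right) \left(\left(-17 - 16 + 19\right) - 441\right) = 710 \left(-14 - 441\right) = 710 \left(-455\right) = -323050$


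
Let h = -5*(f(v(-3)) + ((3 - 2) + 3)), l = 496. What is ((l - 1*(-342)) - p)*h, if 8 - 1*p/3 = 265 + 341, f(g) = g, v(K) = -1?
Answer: -39480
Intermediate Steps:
h = -15 (h = -5*(-1 + ((3 - 2) + 3)) = -5*(-1 + (1 + 3)) = -5*(-1 + 4) = -5*3 = -15)
p = -1794 (p = 24 - 3*(265 + 341) = 24 - 3*606 = 24 - 1818 = -1794)
((l - 1*(-342)) - p)*h = ((496 - 1*(-342)) - 1*(-1794))*(-15) = ((496 + 342) + 1794)*(-15) = (838 + 1794)*(-15) = 2632*(-15) = -39480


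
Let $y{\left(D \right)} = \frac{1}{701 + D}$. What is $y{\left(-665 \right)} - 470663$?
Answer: $- \frac{16943867}{36} \approx -4.7066 \cdot 10^{5}$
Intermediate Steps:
$y{\left(-665 \right)} - 470663 = \frac{1}{701 - 665} - 470663 = \frac{1}{36} - 470663 = - \frac{16943867}{36}$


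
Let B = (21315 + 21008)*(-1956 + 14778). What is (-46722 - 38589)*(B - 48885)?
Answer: -46291166554131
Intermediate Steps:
B = 542665506 (B = 42323*12822 = 542665506)
(-46722 - 38589)*(B - 48885) = (-46722 - 38589)*(542665506 - 48885) = -85311*542616621 = -46291166554131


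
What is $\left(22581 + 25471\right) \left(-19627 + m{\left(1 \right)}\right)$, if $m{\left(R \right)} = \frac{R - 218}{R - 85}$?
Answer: $- \frac{2828977409}{3} \approx -9.4299 \cdot 10^{8}$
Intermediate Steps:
$m{\left(R \right)} = \frac{-218 + R}{-85 + R}$
$\left(22581 + 25471\right) \left(-19627 + m{\left(1 \right)}\right) = \left(22581 + 25471\right) \left(-19627 + \frac{-218 + 1}{-85 + 1}\right) = 48052 \left(-19627 + \frac{1}{-84} \left(-217\right)\right) = 48052 \left(-19627 - - \frac{31}{12}\right) = 48052 \left(-19627 + \frac{31}{12}\right) = 48052 \left(- \frac{235493}{12}\right) = - \frac{2828977409}{3}$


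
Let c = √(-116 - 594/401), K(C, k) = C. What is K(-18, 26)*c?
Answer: -18*I*√18891110/401 ≈ -195.1*I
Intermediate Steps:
c = I*√18891110/401 (c = √(-116 - 594*1/401) = √(-116 - 594/401) = √(-47110/401) = I*√18891110/401 ≈ 10.839*I)
K(-18, 26)*c = -18*I*√18891110/401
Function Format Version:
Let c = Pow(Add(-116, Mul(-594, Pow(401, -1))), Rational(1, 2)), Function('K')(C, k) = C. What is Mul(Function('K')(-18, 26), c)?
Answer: Mul(Rational(-18, 401), I, Pow(18891110, Rational(1, 2))) ≈ Mul(-195.10, I)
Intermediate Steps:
c = Mul(Rational(1, 401), I, Pow(18891110, Rational(1, 2))) (c = Pow(Add(-116, Mul(-594, Rational(1, 401))), Rational(1, 2)) = Pow(Add(-116, Rational(-594, 401)), Rational(1, 2)) = Pow(Rational(-47110, 401), Rational(1, 2)) = Mul(Rational(1, 401), I, Pow(18891110, Rational(1, 2))) ≈ Mul(10.839, I))
Mul(Function('K')(-18, 26), c) = Mul(-18, Mul(Rational(1, 401), I, Pow(18891110, Rational(1, 2)))) = Mul(Rational(-18, 401), I, Pow(18891110, Rational(1, 2)))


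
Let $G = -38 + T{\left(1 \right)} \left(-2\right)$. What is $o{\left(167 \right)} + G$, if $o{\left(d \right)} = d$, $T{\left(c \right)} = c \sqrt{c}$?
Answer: $127$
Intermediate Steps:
$T{\left(c \right)} = c^{\frac{3}{2}}$
$G = -40$ ($G = -38 + 1^{\frac{3}{2}} \left(-2\right) = -38 + 1 \left(-2\right) = -38 - 2 = -40$)
$o{\left(167 \right)} + G = 167 - 40 = 127$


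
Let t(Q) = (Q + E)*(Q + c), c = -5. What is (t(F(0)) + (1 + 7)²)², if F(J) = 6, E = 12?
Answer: 6724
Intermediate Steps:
t(Q) = (-5 + Q)*(12 + Q) (t(Q) = (Q + 12)*(Q - 5) = (12 + Q)*(-5 + Q) = (-5 + Q)*(12 + Q))
(t(F(0)) + (1 + 7)²)² = ((-60 + 6² + 7*6) + (1 + 7)²)² = ((-60 + 36 + 42) + 8²)² = (18 + 64)² = 82² = 6724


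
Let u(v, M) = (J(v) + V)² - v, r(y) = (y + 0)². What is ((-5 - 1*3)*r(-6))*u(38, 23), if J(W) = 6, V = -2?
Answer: 6336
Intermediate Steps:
r(y) = y²
u(v, M) = 16 - v (u(v, M) = (6 - 2)² - v = 4² - v = 16 - v)
((-5 - 1*3)*r(-6))*u(38, 23) = ((-5 - 1*3)*(-6)²)*(16 - 1*38) = ((-5 - 3)*36)*(16 - 38) = -8*36*(-22) = -288*(-22) = 6336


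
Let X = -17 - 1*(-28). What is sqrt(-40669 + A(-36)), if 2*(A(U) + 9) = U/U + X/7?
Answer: I*sqrt(1993159)/7 ≈ 201.68*I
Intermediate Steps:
X = 11 (X = -17 + 28 = 11)
A(U) = -54/7 (A(U) = -9 + (U/U + 11/7)/2 = -9 + (1 + 11*(1/7))/2 = -9 + (1 + 11/7)/2 = -9 + (1/2)*(18/7) = -9 + 9/7 = -54/7)
sqrt(-40669 + A(-36)) = sqrt(-40669 - 54/7) = sqrt(-284737/7) = I*sqrt(1993159)/7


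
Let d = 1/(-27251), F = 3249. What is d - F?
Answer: -88538500/27251 ≈ -3249.0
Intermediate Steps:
d = -1/27251 ≈ -3.6696e-5
d - F = -1/27251 - 1*3249 = -1/27251 - 3249 = -88538500/27251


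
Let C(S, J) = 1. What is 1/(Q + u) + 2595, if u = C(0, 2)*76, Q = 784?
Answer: 2231701/860 ≈ 2595.0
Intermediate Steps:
u = 76 (u = 1*76 = 76)
1/(Q + u) + 2595 = 1/(784 + 76) + 2595 = 1/860 + 2595 = 2231701/860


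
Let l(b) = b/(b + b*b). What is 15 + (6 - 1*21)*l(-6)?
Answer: 18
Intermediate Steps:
l(b) = b/(b + b²)
15 + (6 - 1*21)*l(-6) = 15 + (6 - 1*21)/(1 - 6) = 15 + (6 - 21)/(-5) = 15 - 15*(-⅕) = 15 + 3 = 18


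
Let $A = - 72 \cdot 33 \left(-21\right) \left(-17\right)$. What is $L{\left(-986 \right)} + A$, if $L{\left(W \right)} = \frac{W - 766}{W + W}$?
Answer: $- \frac{418177938}{493} \approx -8.4823 \cdot 10^{5}$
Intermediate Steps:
$L{\left(W \right)} = \frac{-766 + W}{2 W}$
$A = -848232$ ($A = - 72 \left(\left(-693\right) \left(-17\right)\right) = \left(-72\right) 11781 = -848232$)
$L{\left(-986 \right)} + A = \frac{-766 - 986}{2 \left(-986\right)} - 848232 = \frac{1}{2} \left(- \frac{1}{986}\right) \left(-1752\right) - 848232 = \frac{438}{493} - 848232 = - \frac{418177938}{493}$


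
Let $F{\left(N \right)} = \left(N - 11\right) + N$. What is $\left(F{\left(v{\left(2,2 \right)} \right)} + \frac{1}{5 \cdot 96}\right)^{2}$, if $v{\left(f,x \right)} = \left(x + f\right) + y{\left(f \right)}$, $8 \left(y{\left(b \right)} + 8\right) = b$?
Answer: $\frac{78836641}{230400} \approx 342.17$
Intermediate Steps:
$y{\left(b \right)} = -8 + \frac{b}{8}$
$v{\left(f,x \right)} = -8 + x + \frac{9 f}{8}$ ($v{\left(f,x \right)} = \left(x + f\right) + \left(-8 + \frac{f}{8}\right) = \left(f + x\right) + \left(-8 + \frac{f}{8}\right) = -8 + x + \frac{9 f}{8}$)
$F{\left(N \right)} = -11 + 2 N$ ($F{\left(N \right)} = \left(-11 + N\right) + N = -11 + 2 N$)
$\left(F{\left(v{\left(2,2 \right)} \right)} + \frac{1}{5 \cdot 96}\right)^{2} = \left(\left(-11 + 2 \left(-8 + 2 + \frac{9}{8} \cdot 2\right)\right) + \frac{1}{5 \cdot 96}\right)^{2} = \left(\left(-11 + 2 \left(-8 + 2 + \frac{9}{4}\right)\right) + \frac{1}{480}\right)^{2} = \left(\left(-11 + 2 \left(- \frac{15}{4}\right)\right) + \frac{1}{480}\right)^{2} = \left(\left(-11 - \frac{15}{2}\right) + \frac{1}{480}\right)^{2} = \left(- \frac{37}{2} + \frac{1}{480}\right)^{2} = \left(- \frac{8879}{480}\right)^{2} = \frac{78836641}{230400}$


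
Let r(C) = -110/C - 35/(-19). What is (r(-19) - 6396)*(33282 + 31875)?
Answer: -7908691503/19 ≈ -4.1625e+8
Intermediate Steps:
r(C) = 35/19 - 110/C (r(C) = -110/C - 35*(-1/19) = -110/C + 35/19 = 35/19 - 110/C)
(r(-19) - 6396)*(33282 + 31875) = ((35/19 - 110/(-19)) - 6396)*(33282 + 31875) = ((35/19 - 110*(-1/19)) - 6396)*65157 = ((35/19 + 110/19) - 6396)*65157 = (145/19 - 6396)*65157 = -121379/19*65157 = -7908691503/19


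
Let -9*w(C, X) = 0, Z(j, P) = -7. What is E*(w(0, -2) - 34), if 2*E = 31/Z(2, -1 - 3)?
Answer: 527/7 ≈ 75.286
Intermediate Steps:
E = -31/14 (E = (31/(-7))/2 = (31*(-1/7))/2 = (1/2)*(-31/7) = -31/14 ≈ -2.2143)
w(C, X) = 0 (w(C, X) = -1/9*0 = 0)
E*(w(0, -2) - 34) = -31*(0 - 34)/14 = -31/14*(-34) = 527/7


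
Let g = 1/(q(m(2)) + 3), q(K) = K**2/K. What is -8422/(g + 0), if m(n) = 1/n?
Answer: -29477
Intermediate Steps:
q(K) = K
g = 2/7 (g = 1/(1/2 + 3) = 1/(7/2) = 2/7 ≈ 0.28571)
-8422/(g + 0) = -8422/(2/7 + 0) = -8422/(2/7) = (7/2)*(-8422) = -29477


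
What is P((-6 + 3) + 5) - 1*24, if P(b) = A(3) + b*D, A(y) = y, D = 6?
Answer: -9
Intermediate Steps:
P(b) = 3 + 6*b (P(b) = 3 + b*6 = 3 + 6*b)
P((-6 + 3) + 5) - 1*24 = (3 + 6*((-6 + 3) + 5)) - 1*24 = (3 + 6*(-3 + 5)) - 24 = (3 + 6*2) - 24 = (3 + 12) - 24 = 15 - 24 = -9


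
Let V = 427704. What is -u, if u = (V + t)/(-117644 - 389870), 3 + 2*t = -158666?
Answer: 696739/1015028 ≈ 0.68642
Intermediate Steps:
t = -158669/2 (t = -3/2 + (1/2)*(-158666) = -3/2 - 79333 = -158669/2 ≈ -79335.)
u = -696739/1015028 (u = (427704 - 158669/2)/(-117644 - 389870) = (696739/2)/(-507514) = (696739/2)*(-1/507514) = -696739/1015028 ≈ -0.68642)
-u = -1*(-696739/1015028) = 696739/1015028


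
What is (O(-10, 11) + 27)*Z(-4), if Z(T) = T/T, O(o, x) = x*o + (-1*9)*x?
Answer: -182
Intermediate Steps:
O(o, x) = -9*x + o*x (O(o, x) = o*x - 9*x = -9*x + o*x)
Z(T) = 1
(O(-10, 11) + 27)*Z(-4) = (11*(-9 - 10) + 27)*1 = (11*(-19) + 27)*1 = (-209 + 27)*1 = -182*1 = -182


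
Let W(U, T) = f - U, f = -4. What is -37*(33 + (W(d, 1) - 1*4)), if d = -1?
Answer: -962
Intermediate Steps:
W(U, T) = -4 - U
-37*(33 + (W(d, 1) - 1*4)) = -37*(33 + ((-4 - 1*(-1)) - 1*4)) = -37*(33 + ((-4 + 1) - 4)) = -37*(33 + (-3 - 4)) = -37*(33 - 7) = -37*26 = -962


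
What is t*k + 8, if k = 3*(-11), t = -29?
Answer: 965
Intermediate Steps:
k = -33
t*k + 8 = -29*(-33) + 8 = 957 + 8 = 965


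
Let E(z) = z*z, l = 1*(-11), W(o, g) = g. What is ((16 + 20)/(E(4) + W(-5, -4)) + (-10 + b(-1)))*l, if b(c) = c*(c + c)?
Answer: 55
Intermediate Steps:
l = -11
b(c) = 2*c² (b(c) = c*(2*c) = 2*c²)
E(z) = z²
((16 + 20)/(E(4) + W(-5, -4)) + (-10 + b(-1)))*l = ((16 + 20)/(4² - 4) + (-10 + 2*(-1)²))*(-11) = (36/(16 - 4) + (-10 + 2*1))*(-11) = (36/12 + (-10 + 2))*(-11) = (36*(1/12) - 8)*(-11) = (3 - 8)*(-11) = -5*(-11) = 55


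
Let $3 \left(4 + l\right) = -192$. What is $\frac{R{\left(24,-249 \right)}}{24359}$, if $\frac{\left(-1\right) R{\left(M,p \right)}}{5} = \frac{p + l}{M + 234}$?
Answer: $\frac{1585}{6284622} \approx 0.0002522$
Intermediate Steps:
$l = -68$ ($l = -4 + \frac{1}{3} \left(-192\right) = -4 - 64 = -68$)
$R{\left(M,p \right)} = - \frac{5 \left(-68 + p\right)}{234 + M}$ ($R{\left(M,p \right)} = - 5 \frac{p - 68}{M + 234} = - 5 \frac{-68 + p}{234 + M} = - \frac{5 \left(-68 + p\right)}{234 + M}$)
$\frac{R{\left(24,-249 \right)}}{24359} = \frac{5 \frac{1}{234 + 24} \left(68 - -249\right)}{24359} = \frac{5 \left(68 + 249\right)}{258} \cdot \frac{1}{24359} = 5 \cdot \frac{1}{258} \cdot 317 \cdot \frac{1}{24359} = \frac{1585}{258} \cdot \frac{1}{24359} = \frac{1585}{6284622}$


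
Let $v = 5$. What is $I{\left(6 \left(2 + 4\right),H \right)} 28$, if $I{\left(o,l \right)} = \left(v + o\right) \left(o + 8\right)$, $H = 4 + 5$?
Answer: $50512$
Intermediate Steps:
$H = 9$
$I{\left(o,l \right)} = \left(5 + o\right) \left(8 + o\right)$ ($I{\left(o,l \right)} = \left(5 + o\right) \left(o + 8\right) = \left(5 + o\right) \left(8 + o\right)$)
$I{\left(6 \left(2 + 4\right),H \right)} 28 = \left(40 + \left(6 \left(2 + 4\right)\right)^{2} + 13 \cdot 6 \left(2 + 4\right)\right) 28 = \left(40 + \left(6 \cdot 6\right)^{2} + 13 \cdot 6 \cdot 6\right) 28 = \left(40 + 36^{2} + 13 \cdot 36\right) 28 = \left(40 + 1296 + 468\right) 28 = 1804 \cdot 28 = 50512$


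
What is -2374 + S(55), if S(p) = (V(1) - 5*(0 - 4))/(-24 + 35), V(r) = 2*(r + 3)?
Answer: -26086/11 ≈ -2371.5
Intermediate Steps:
V(r) = 6 + 2*r (V(r) = 2*(3 + r) = 6 + 2*r)
S(p) = 28/11 (S(p) = ((6 + 2*1) - 5*(0 - 4))/(-24 + 35) = ((6 + 2) - 5*(-4))/11 = (8 + 20)*(1/11) = 28*(1/11) = 28/11)
-2374 + S(55) = -2374 + 28/11 = -26086/11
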